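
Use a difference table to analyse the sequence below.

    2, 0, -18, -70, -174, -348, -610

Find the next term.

-978

Δ: -2 , -18 , -52 , -104 , -174 , -262
Δ²: -16 , -34 , -52 , -70 , -88
Δ³: -18 , -18 , -18 , -18
The third differences are constant (-18).
-88 − 18 = -106;  -262 − 106 = -368;  -610 − 368 = -978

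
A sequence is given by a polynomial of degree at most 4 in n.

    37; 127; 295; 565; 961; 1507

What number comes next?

D1: 90 , 168 , 270 , 396 , 546
D2: 78 , 102 , 126 , 150
D3: 24 , 24 , 24
Constant third difference = 24, so extend:
150 + 24 = 174;  546 + 174 = 720;  1507 + 720 = 2227

2227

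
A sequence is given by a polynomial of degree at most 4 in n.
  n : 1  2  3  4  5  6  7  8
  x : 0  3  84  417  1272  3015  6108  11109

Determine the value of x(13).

90984

Δ: 3 , 81 , 333 , 855 , 1743 , 3093 , 5001
Δ²: 78 , 252 , 522 , 888 , 1350 , 1908
Δ³: 174 , 270 , 366 , 462 , 558
Δ⁴: 96 , 96 , 96 , 96
Constant fourth difference = 96, so extend:
558 + 96 = 654;  1908 + 654 = 2562;  5001 + 2562 = 7563;  11109 + 7563 = 18672
654 + 96 = 750;  2562 + 750 = 3312;  7563 + 3312 = 10875;  18672 + 10875 = 29547
750 + 96 = 846;  3312 + 846 = 4158;  10875 + 4158 = 15033;  29547 + 15033 = 44580
846 + 96 = 942;  4158 + 942 = 5100;  15033 + 5100 = 20133;  44580 + 20133 = 64713
942 + 96 = 1038;  5100 + 1038 = 6138;  20133 + 6138 = 26271;  64713 + 26271 = 90984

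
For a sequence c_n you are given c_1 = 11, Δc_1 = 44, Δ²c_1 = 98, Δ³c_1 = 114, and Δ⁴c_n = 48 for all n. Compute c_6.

Build the table forward from the leading diagonal:
D4: 48, 48, 48, 48, 48, 48
D3: 114, 162, 210, 258, 306, 354
D2: 98, 212, 374, 584, 842, 1148
D1: 44, 142, 354, 728, 1312, 2154
c: 11, 55, 197, 551, 1279, 2591

2591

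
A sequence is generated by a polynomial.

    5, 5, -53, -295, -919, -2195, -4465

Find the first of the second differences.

Δ: 0, -58, -242, -624, -1276, -2270
Δ²: -58, -184, -382, -652, -994
Δ³: -126, -198, -270, -342
Δ⁴: -72, -72, -72

-58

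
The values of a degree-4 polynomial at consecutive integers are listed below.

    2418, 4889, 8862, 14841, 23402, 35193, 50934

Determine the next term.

Δ: 2471, 3973, 5979, 8561, 11791, 15741
Δ²: 1502, 2006, 2582, 3230, 3950
Δ³: 504, 576, 648, 720
Δ⁴: 72, 72, 72
Constant fourth difference = 72, so extend:
720 + 72 = 792;  3950 + 792 = 4742;  15741 + 4742 = 20483;  50934 + 20483 = 71417

71417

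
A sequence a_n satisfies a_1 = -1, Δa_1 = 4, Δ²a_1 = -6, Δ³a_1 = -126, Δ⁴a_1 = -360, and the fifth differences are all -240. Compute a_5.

Build the table forward from the leading diagonal:
Fifth differences: -240, -240, -240, -240, -240
Fourth differences: -360, -600, -840, -1080, -1320
Third differences: -126, -486, -1086, -1926, -3006
Second differences: -6, -132, -618, -1704, -3630
First differences: 4, -2, -134, -752, -2456
a: -1, 3, 1, -133, -885

-885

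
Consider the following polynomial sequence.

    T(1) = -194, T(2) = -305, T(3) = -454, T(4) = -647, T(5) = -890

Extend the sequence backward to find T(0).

First differences: -111, -149, -193, -243
Second differences: -38, -44, -50
Third differences: -6, -6
The third differences are constant at -6.
Work back: -38 + 6 = -32;  -111 + 32 = -79;  -194 + 79 = -115

-115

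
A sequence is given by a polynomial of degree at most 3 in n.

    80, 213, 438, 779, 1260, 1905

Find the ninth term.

D1: 133, 225, 341, 481, 645
D2: 92, 116, 140, 164
D3: 24, 24, 24
Constant third difference = 24, so extend:
164 + 24 = 188;  645 + 188 = 833;  1905 + 833 = 2738
188 + 24 = 212;  833 + 212 = 1045;  2738 + 1045 = 3783
212 + 24 = 236;  1045 + 236 = 1281;  3783 + 1281 = 5064

5064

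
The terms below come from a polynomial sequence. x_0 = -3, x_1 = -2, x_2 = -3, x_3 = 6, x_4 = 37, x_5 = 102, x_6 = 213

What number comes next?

382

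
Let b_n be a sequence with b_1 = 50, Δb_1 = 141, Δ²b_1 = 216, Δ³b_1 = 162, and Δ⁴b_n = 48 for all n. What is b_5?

2606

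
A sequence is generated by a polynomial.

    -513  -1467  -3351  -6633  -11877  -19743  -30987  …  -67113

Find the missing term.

-46461

Using the first 7 terms:
D1: -954, -1884, -3282, -5244, -7866, -11244
D2: -930, -1398, -1962, -2622, -3378
D3: -468, -564, -660, -756
D4: -96, -96, -96
Constant fourth difference = -96.
Extend forward: -756 − 96 = -852;  -3378 − 852 = -4230;  -11244 − 4230 = -15474;  -30987 − 15474 = -46461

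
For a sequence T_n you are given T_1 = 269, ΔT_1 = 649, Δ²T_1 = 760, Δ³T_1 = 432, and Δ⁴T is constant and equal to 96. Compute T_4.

4928

Build the table forward from the leading diagonal:
Δ⁴: 96  96  96  96
Δ³: 432  528  624  720
Δ²: 760  1192  1720  2344
Δ: 649  1409  2601  4321
T: 269  918  2327  4928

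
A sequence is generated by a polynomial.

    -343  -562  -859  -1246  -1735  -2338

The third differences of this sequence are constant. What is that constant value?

-12

First differences: -219, -297, -387, -489, -603
Second differences: -78, -90, -102, -114
Third differences: -12, -12, -12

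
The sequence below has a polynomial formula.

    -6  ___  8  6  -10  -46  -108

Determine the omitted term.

2

Using the last 5 terms:
-2  -16  -36  -62
-14  -20  -26
-6  -6
Constant third difference = -6.
Extend backward: -14 + 6 = -8;  -2 + 8 = 6;  8 − 6 = 2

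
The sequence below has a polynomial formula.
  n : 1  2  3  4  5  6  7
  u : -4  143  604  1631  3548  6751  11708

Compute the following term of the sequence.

18959

D1: 147, 461, 1027, 1917, 3203, 4957
D2: 314, 566, 890, 1286, 1754
D3: 252, 324, 396, 468
D4: 72, 72, 72
Constant fourth difference = 72, so extend:
468 + 72 = 540;  1754 + 540 = 2294;  4957 + 2294 = 7251;  11708 + 7251 = 18959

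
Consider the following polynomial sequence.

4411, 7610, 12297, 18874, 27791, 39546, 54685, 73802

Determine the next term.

Δ: 3199 , 4687 , 6577 , 8917 , 11755 , 15139 , 19117
Δ²: 1488 , 1890 , 2340 , 2838 , 3384 , 3978
Δ³: 402 , 450 , 498 , 546 , 594
Δ⁴: 48 , 48 , 48 , 48
Constant fourth difference = 48, so extend:
594 + 48 = 642;  3978 + 642 = 4620;  19117 + 4620 = 23737;  73802 + 23737 = 97539

97539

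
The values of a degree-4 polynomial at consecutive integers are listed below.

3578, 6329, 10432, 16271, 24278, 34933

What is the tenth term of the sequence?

115313

Δ: 2751 , 4103 , 5839 , 8007 , 10655
Δ²: 1352 , 1736 , 2168 , 2648
Δ³: 384 , 432 , 480
Δ⁴: 48 , 48
Fourth differences constant at 48.
480 + 48 = 528;  2648 + 528 = 3176;  10655 + 3176 = 13831;  34933 + 13831 = 48764
528 + 48 = 576;  3176 + 576 = 3752;  13831 + 3752 = 17583;  48764 + 17583 = 66347
576 + 48 = 624;  3752 + 624 = 4376;  17583 + 4376 = 21959;  66347 + 21959 = 88306
624 + 48 = 672;  4376 + 672 = 5048;  21959 + 5048 = 27007;  88306 + 27007 = 115313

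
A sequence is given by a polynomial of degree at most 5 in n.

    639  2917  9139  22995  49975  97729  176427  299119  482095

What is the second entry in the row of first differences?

D1: 2278, 6222, 13856, 26980, 47754, 78698, 122692, 182976
D2: 3944, 7634, 13124, 20774, 30944, 43994, 60284
D3: 3690, 5490, 7650, 10170, 13050, 16290
D4: 1800, 2160, 2520, 2880, 3240
D5: 360, 360, 360, 360

6222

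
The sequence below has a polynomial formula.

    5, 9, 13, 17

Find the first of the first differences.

4

D1: 4, 4, 4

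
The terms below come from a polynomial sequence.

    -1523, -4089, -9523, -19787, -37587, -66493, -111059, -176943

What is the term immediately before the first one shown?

-487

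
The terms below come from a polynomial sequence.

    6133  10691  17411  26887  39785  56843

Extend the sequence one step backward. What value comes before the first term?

D1: 4558, 6720, 9476, 12898, 17058
D2: 2162, 2756, 3422, 4160
D3: 594, 666, 738
D4: 72, 72
The fourth differences are constant at 72.
Work back: 594 − 72 = 522;  2162 − 522 = 1640;  4558 − 1640 = 2918;  6133 − 2918 = 3215

3215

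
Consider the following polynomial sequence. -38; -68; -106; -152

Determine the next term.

Δ: -30 , -38 , -46
Δ²: -8 , -8
Second differences constant at -8.
-46 − 8 = -54;  -152 − 54 = -206

-206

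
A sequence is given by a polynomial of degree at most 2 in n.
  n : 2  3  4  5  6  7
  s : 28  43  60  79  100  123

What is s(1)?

Δ: 15, 17, 19, 21, 23
Δ²: 2, 2, 2, 2
The second differences are constant at 2.
Work back: 15 − 2 = 13;  28 − 13 = 15

15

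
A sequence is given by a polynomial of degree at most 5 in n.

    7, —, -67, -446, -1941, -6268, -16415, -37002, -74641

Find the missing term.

0

Using the last 7 terms:
Δ: -379  -1495  -4327  -10147  -20587  -37639
Δ²: -1116  -2832  -5820  -10440  -17052
Δ³: -1716  -2988  -4620  -6612
Δ⁴: -1272  -1632  -1992
Δ⁵: -360  -360
Constant fifth difference = -360.
Extend backward: -1272 + 360 = -912;  -1716 + 912 = -804;  -1116 + 804 = -312;  -379 + 312 = -67;  -67 + 67 = 0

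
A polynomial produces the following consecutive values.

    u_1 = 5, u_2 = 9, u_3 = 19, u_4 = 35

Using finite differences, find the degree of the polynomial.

2

Δ: 4, 10, 16
Δ²: 6, 6
The second differences are constant, so the polynomial has degree 2.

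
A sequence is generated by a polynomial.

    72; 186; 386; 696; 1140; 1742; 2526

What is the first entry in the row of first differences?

114

First differences: 114, 200, 310, 444, 602, 784
Second differences: 86, 110, 134, 158, 182
Third differences: 24, 24, 24, 24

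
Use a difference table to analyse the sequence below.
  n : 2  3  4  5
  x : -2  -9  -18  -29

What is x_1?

3

-7  -9  -11
-2  -2
The second differences are constant at -2.
Work back: -7 + 2 = -5;  -2 + 5 = 3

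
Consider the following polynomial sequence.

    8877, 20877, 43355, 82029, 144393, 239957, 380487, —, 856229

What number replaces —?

Using the first 7 terms:
12000, 22478, 38674, 62364, 95564, 140530
10478, 16196, 23690, 33200, 44966
5718, 7494, 9510, 11766
1776, 2016, 2256
240, 240
Constant fifth difference = 240.
Extend forward: 2256 + 240 = 2496;  11766 + 2496 = 14262;  44966 + 14262 = 59228;  140530 + 59228 = 199758;  380487 + 199758 = 580245

580245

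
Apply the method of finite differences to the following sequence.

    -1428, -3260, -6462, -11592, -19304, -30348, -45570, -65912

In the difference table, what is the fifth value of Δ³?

-942

Δ: -1832, -3202, -5130, -7712, -11044, -15222, -20342
Δ²: -1370, -1928, -2582, -3332, -4178, -5120
Δ³: -558, -654, -750, -846, -942
Δ⁴: -96, -96, -96, -96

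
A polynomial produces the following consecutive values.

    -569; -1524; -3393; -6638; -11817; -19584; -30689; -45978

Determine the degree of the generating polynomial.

4

D1: -955, -1869, -3245, -5179, -7767, -11105, -15289
D2: -914, -1376, -1934, -2588, -3338, -4184
D3: -462, -558, -654, -750, -846
D4: -96, -96, -96, -96
The fourth differences are constant, so the polynomial has degree 4.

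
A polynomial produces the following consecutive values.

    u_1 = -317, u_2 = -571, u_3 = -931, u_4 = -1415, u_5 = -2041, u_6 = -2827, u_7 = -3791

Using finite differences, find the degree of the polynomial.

3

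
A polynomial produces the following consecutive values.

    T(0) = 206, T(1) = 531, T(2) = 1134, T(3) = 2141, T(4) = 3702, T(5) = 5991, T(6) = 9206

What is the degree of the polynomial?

D1: 325, 603, 1007, 1561, 2289, 3215
D2: 278, 404, 554, 728, 926
D3: 126, 150, 174, 198
D4: 24, 24, 24
The fourth differences are constant, so the polynomial has degree 4.

4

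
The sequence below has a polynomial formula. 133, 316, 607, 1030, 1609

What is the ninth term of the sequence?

Δ: 183  291  423  579
Δ²: 108  132  156
Δ³: 24  24
The third differences are constant (24).
156 + 24 = 180;  579 + 180 = 759;  1609 + 759 = 2368
180 + 24 = 204;  759 + 204 = 963;  2368 + 963 = 3331
204 + 24 = 228;  963 + 228 = 1191;  3331 + 1191 = 4522
228 + 24 = 252;  1191 + 252 = 1443;  4522 + 1443 = 5965

5965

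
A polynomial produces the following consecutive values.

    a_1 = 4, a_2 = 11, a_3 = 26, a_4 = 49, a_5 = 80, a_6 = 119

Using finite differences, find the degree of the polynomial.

7, 15, 23, 31, 39
8, 8, 8, 8
The second differences are constant, so the polynomial has degree 2.

2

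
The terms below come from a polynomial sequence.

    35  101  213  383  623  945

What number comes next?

66  112  170  240  322
46  58  70  82
12  12  12
The third differences are constant (12).
82 + 12 = 94;  322 + 94 = 416;  945 + 416 = 1361

1361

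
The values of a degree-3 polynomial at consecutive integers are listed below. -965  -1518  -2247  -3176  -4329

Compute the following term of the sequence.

First differences: -553 , -729 , -929 , -1153
Second differences: -176 , -200 , -224
Third differences: -24 , -24
Third differences constant at -24.
-224 − 24 = -248;  -1153 − 248 = -1401;  -4329 − 1401 = -5730

-5730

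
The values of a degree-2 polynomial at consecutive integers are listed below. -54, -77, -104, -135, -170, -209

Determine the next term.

-23, -27, -31, -35, -39
-4, -4, -4, -4
Constant second difference = -4, so extend:
-39 − 4 = -43;  -209 − 43 = -252

-252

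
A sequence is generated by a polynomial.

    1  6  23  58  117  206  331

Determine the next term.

498

Δ: 5, 17, 35, 59, 89, 125
Δ²: 12, 18, 24, 30, 36
Δ³: 6, 6, 6, 6
Constant third difference = 6, so extend:
36 + 6 = 42;  125 + 42 = 167;  331 + 167 = 498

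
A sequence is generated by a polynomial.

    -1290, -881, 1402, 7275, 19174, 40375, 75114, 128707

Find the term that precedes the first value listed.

-941

409, 2283, 5873, 11899, 21201, 34739, 53593
1874, 3590, 6026, 9302, 13538, 18854
1716, 2436, 3276, 4236, 5316
720, 840, 960, 1080
120, 120, 120
The fifth differences are constant at 120.
Work back: 720 − 120 = 600;  1716 − 600 = 1116;  1874 − 1116 = 758;  409 − 758 = -349;  -1290 + 349 = -941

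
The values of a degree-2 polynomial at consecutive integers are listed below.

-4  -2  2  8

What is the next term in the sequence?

16

First differences: 2 , 4 , 6
Second differences: 2 , 2
Constant second difference = 2, so extend:
6 + 2 = 8;  8 + 8 = 16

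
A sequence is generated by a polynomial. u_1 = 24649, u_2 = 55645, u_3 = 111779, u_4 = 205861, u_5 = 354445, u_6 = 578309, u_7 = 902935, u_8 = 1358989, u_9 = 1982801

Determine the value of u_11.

3910219

Δ: 30996, 56134, 94082, 148584, 223864, 324626, 456054, 623812
Δ²: 25138, 37948, 54502, 75280, 100762, 131428, 167758
Δ³: 12810, 16554, 20778, 25482, 30666, 36330
Δ⁴: 3744, 4224, 4704, 5184, 5664
Δ⁵: 480, 480, 480, 480
Fifth differences constant at 480.
5664 + 480 = 6144;  36330 + 6144 = 42474;  167758 + 42474 = 210232;  623812 + 210232 = 834044;  1982801 + 834044 = 2816845
6144 + 480 = 6624;  42474 + 6624 = 49098;  210232 + 49098 = 259330;  834044 + 259330 = 1093374;  2816845 + 1093374 = 3910219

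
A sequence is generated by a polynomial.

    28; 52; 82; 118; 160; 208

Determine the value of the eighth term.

322

Δ: 24  30  36  42  48
Δ²: 6  6  6  6
Constant second difference = 6, so extend:
48 + 6 = 54;  208 + 54 = 262
54 + 6 = 60;  262 + 60 = 322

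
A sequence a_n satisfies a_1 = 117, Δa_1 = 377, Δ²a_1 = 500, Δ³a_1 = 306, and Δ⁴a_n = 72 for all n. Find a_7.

17079

Build the table forward from the leading diagonal:
D4: 72  72  72  72  72  72  72
D3: 306  378  450  522  594  666  738
D2: 500  806  1184  1634  2156  2750  3416
D1: 377  877  1683  2867  4501  6657  9407
a: 117  494  1371  3054  5921  10422  17079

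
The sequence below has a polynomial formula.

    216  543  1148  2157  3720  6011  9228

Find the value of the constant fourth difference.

Δ: 327, 605, 1009, 1563, 2291, 3217
Δ²: 278, 404, 554, 728, 926
Δ³: 126, 150, 174, 198
Δ⁴: 24, 24, 24

24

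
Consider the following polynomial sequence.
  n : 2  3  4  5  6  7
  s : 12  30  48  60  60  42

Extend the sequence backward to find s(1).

0

Δ: 18, 18, 12, 0, -18
Δ²: 0, -6, -12, -18
Δ³: -6, -6, -6
The third differences are constant at -6.
Work back: 0 + 6 = 6;  18 − 6 = 12;  12 − 12 = 0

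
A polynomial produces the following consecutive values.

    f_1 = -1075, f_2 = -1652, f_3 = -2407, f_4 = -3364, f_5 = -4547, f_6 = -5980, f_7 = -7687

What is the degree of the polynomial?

3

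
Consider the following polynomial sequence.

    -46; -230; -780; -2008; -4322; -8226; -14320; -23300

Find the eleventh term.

-75956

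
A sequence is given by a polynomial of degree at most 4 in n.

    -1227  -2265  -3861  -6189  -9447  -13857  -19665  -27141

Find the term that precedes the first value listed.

-597

Δ: -1038, -1596, -2328, -3258, -4410, -5808, -7476
Δ²: -558, -732, -930, -1152, -1398, -1668
Δ³: -174, -198, -222, -246, -270
Δ⁴: -24, -24, -24, -24
The fourth differences are constant at -24.
Work back: -174 + 24 = -150;  -558 + 150 = -408;  -1038 + 408 = -630;  -1227 + 630 = -597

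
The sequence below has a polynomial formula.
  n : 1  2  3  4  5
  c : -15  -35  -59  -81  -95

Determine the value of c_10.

-20  -24  -22  -14
-4  2  8
6  6
Third differences constant at 6.
8 + 6 = 14;  -14 + 14 = 0;  -95 + 0 = -95
14 + 6 = 20;  0 + 20 = 20;  -95 + 20 = -75
20 + 6 = 26;  20 + 26 = 46;  -75 + 46 = -29
26 + 6 = 32;  46 + 32 = 78;  -29 + 78 = 49
32 + 6 = 38;  78 + 38 = 116;  49 + 116 = 165

165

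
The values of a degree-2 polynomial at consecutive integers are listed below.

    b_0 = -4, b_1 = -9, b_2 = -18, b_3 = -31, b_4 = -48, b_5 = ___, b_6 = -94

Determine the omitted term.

-69

Using the first 5 terms:
Δ: -5  -9  -13  -17
Δ²: -4  -4  -4
Constant second difference = -4.
Extend forward: -17 − 4 = -21;  -48 − 21 = -69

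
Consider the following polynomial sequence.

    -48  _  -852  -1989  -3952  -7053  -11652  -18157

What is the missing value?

Using the last 6 terms:
Δ: -1137, -1963, -3101, -4599, -6505
Δ²: -826, -1138, -1498, -1906
Δ³: -312, -360, -408
Δ⁴: -48, -48
Constant fourth difference = -48.
Extend backward: -312 + 48 = -264;  -826 + 264 = -562;  -1137 + 562 = -575;  -852 + 575 = -277

-277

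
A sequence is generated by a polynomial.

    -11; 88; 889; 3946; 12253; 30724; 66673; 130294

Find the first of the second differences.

702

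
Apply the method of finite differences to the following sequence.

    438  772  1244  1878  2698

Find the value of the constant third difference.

24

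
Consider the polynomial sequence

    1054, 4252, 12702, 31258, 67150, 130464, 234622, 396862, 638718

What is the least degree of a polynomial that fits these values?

5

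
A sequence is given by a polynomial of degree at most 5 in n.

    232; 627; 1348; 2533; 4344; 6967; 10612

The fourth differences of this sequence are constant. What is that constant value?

24

Δ: 395, 721, 1185, 1811, 2623, 3645
Δ²: 326, 464, 626, 812, 1022
Δ³: 138, 162, 186, 210
Δ⁴: 24, 24, 24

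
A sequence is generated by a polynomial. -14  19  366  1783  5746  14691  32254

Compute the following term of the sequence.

63511

D1: 33, 347, 1417, 3963, 8945, 17563
D2: 314, 1070, 2546, 4982, 8618
D3: 756, 1476, 2436, 3636
D4: 720, 960, 1200
D5: 240, 240
Fifth differences constant at 240.
1200 + 240 = 1440;  3636 + 1440 = 5076;  8618 + 5076 = 13694;  17563 + 13694 = 31257;  32254 + 31257 = 63511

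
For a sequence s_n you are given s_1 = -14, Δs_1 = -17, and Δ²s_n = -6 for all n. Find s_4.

-83

Build the table forward from the leading diagonal:
Second differences: -6, -6, -6, -6
First differences: -17, -23, -29, -35
s: -14, -31, -54, -83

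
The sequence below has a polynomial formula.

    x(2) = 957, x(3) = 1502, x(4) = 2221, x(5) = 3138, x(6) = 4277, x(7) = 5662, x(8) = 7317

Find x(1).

562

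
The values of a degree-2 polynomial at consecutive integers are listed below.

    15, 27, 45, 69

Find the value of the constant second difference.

D1: 12, 18, 24
D2: 6, 6

6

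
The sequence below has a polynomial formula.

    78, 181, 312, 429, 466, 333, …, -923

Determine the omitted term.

-84

Using the first 6 terms:
First differences: 103, 131, 117, 37, -133
Second differences: 28, -14, -80, -170
Third differences: -42, -66, -90
Fourth differences: -24, -24
Constant fourth difference = -24.
Extend forward: -90 − 24 = -114;  -170 − 114 = -284;  -133 − 284 = -417;  333 − 417 = -84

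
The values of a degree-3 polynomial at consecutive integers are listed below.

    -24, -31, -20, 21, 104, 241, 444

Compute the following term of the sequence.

725

D1: -7, 11, 41, 83, 137, 203
D2: 18, 30, 42, 54, 66
D3: 12, 12, 12, 12
Constant third difference = 12, so extend:
66 + 12 = 78;  203 + 78 = 281;  444 + 281 = 725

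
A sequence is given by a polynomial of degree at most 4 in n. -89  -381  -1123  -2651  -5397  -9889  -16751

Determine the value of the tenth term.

-59237

-292 , -742 , -1528 , -2746 , -4492 , -6862
-450 , -786 , -1218 , -1746 , -2370
-336 , -432 , -528 , -624
-96 , -96 , -96
Fourth differences constant at -96.
-624 − 96 = -720;  -2370 − 720 = -3090;  -6862 − 3090 = -9952;  -16751 − 9952 = -26703
-720 − 96 = -816;  -3090 − 816 = -3906;  -9952 − 3906 = -13858;  -26703 − 13858 = -40561
-816 − 96 = -912;  -3906 − 912 = -4818;  -13858 − 4818 = -18676;  -40561 − 18676 = -59237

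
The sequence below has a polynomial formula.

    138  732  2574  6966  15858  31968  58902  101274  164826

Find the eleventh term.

384798

Δ: 594  1842  4392  8892  16110  26934  42372  63552
Δ²: 1248  2550  4500  7218  10824  15438  21180
Δ³: 1302  1950  2718  3606  4614  5742
Δ⁴: 648  768  888  1008  1128
Δ⁵: 120  120  120  120
The fifth differences are constant (120).
1128 + 120 = 1248;  5742 + 1248 = 6990;  21180 + 6990 = 28170;  63552 + 28170 = 91722;  164826 + 91722 = 256548
1248 + 120 = 1368;  6990 + 1368 = 8358;  28170 + 8358 = 36528;  91722 + 36528 = 128250;  256548 + 128250 = 384798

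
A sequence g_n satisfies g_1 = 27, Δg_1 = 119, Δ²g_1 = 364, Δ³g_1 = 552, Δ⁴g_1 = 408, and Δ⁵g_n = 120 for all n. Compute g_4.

Build the table forward from the leading diagonal:
Δ⁵: 120  120  120  120
Δ⁴: 408  528  648  768
Δ³: 552  960  1488  2136
Δ²: 364  916  1876  3364
Δ: 119  483  1399  3275
g: 27  146  629  2028

2028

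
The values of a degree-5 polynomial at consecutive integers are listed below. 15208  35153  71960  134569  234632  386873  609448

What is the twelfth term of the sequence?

3698393

First differences: 19945  36807  62609  100063  152241  222575
Second differences: 16862  25802  37454  52178  70334
Third differences: 8940  11652  14724  18156
Fourth differences: 2712  3072  3432
Fifth differences: 360  360
The fifth differences are constant (360).
3432 + 360 = 3792;  18156 + 3792 = 21948;  70334 + 21948 = 92282;  222575 + 92282 = 314857;  609448 + 314857 = 924305
3792 + 360 = 4152;  21948 + 4152 = 26100;  92282 + 26100 = 118382;  314857 + 118382 = 433239;  924305 + 433239 = 1357544
4152 + 360 = 4512;  26100 + 4512 = 30612;  118382 + 30612 = 148994;  433239 + 148994 = 582233;  1357544 + 582233 = 1939777
4512 + 360 = 4872;  30612 + 4872 = 35484;  148994 + 35484 = 184478;  582233 + 184478 = 766711;  1939777 + 766711 = 2706488
4872 + 360 = 5232;  35484 + 5232 = 40716;  184478 + 40716 = 225194;  766711 + 225194 = 991905;  2706488 + 991905 = 3698393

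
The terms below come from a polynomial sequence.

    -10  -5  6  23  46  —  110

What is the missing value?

Using the first 5 terms:
First differences: 5  11  17  23
Second differences: 6  6  6
Constant second difference = 6.
Extend forward: 23 + 6 = 29;  46 + 29 = 75

75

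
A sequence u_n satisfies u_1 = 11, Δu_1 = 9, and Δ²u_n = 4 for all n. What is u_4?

Build the table forward from the leading diagonal:
Second differences: 4  4  4  4
First differences: 9  13  17  21
u: 11  20  33  50

50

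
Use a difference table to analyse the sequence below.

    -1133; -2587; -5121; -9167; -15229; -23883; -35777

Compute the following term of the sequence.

-51631

-1454, -2534, -4046, -6062, -8654, -11894
-1080, -1512, -2016, -2592, -3240
-432, -504, -576, -648
-72, -72, -72
The fourth differences are constant (-72).
-648 − 72 = -720;  -3240 − 720 = -3960;  -11894 − 3960 = -15854;  -35777 − 15854 = -51631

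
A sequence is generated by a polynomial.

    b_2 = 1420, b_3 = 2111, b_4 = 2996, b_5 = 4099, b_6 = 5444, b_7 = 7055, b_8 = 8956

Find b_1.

899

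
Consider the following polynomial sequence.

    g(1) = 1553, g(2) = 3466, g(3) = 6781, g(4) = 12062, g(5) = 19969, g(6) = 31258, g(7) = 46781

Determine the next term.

67486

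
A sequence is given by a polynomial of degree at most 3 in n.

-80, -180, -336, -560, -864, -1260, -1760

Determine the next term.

-2376

First differences: -100, -156, -224, -304, -396, -500
Second differences: -56, -68, -80, -92, -104
Third differences: -12, -12, -12, -12
The third differences are constant (-12).
-104 − 12 = -116;  -500 − 116 = -616;  -1760 − 616 = -2376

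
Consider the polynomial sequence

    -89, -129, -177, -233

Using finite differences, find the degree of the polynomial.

2

-40, -48, -56
-8, -8
The second differences are constant, so the polynomial has degree 2.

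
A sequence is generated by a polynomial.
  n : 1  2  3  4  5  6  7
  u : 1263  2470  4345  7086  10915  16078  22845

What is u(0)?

550

D1: 1207  1875  2741  3829  5163  6767
D2: 668  866  1088  1334  1604
D3: 198  222  246  270
D4: 24  24  24
The fourth differences are constant at 24.
Work back: 198 − 24 = 174;  668 − 174 = 494;  1207 − 494 = 713;  1263 − 713 = 550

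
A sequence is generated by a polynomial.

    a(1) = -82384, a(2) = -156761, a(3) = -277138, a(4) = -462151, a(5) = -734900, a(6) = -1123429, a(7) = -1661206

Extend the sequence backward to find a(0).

-39355

Δ: -74377, -120377, -185013, -272749, -388529, -537777
Δ²: -46000, -64636, -87736, -115780, -149248
Δ³: -18636, -23100, -28044, -33468
Δ⁴: -4464, -4944, -5424
Δ⁵: -480, -480
The fifth differences are constant at -480.
Work back: -4464 + 480 = -3984;  -18636 + 3984 = -14652;  -46000 + 14652 = -31348;  -74377 + 31348 = -43029;  -82384 + 43029 = -39355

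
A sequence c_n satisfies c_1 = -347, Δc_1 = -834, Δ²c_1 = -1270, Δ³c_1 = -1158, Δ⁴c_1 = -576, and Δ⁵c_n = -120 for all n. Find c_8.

-96065

Build the table forward from the leading diagonal:
D5: -120  -120  -120  -120  -120  -120  -120  -120
D4: -576  -696  -816  -936  -1056  -1176  -1296  -1416
D3: -1158  -1734  -2430  -3246  -4182  -5238  -6414  -7710
D2: -1270  -2428  -4162  -6592  -9838  -14020  -19258  -25672
D1: -834  -2104  -4532  -8694  -15286  -25124  -39144  -58402
c: -347  -1181  -3285  -7817  -16511  -31797  -56921  -96065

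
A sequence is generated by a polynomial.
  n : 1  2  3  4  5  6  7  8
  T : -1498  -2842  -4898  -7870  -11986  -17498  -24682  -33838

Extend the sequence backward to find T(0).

D1: -1344  -2056  -2972  -4116  -5512  -7184  -9156
D2: -712  -916  -1144  -1396  -1672  -1972
D3: -204  -228  -252  -276  -300
D4: -24  -24  -24  -24
The fourth differences are constant at -24.
Work back: -204 + 24 = -180;  -712 + 180 = -532;  -1344 + 532 = -812;  -1498 + 812 = -686

-686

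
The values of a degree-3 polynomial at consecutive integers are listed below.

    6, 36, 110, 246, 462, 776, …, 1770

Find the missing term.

Using the first 6 terms:
First differences: 30  74  136  216  314
Second differences: 44  62  80  98
Third differences: 18  18  18
Constant third difference = 18.
Extend forward: 98 + 18 = 116;  314 + 116 = 430;  776 + 430 = 1206

1206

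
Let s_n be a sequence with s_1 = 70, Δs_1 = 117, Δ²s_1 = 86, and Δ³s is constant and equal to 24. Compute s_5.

Build the table forward from the leading diagonal:
Δ³: 24, 24, 24, 24, 24
Δ²: 86, 110, 134, 158, 182
Δ: 117, 203, 313, 447, 605
s: 70, 187, 390, 703, 1150

1150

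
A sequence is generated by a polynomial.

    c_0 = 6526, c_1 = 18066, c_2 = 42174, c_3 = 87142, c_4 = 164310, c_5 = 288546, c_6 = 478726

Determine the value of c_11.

D1: 11540 , 24108 , 44968 , 77168 , 124236 , 190180
D2: 12568 , 20860 , 32200 , 47068 , 65944
D3: 8292 , 11340 , 14868 , 18876
D4: 3048 , 3528 , 4008
D5: 480 , 480
Fifth differences constant at 480.
4008 + 480 = 4488;  18876 + 4488 = 23364;  65944 + 23364 = 89308;  190180 + 89308 = 279488;  478726 + 279488 = 758214
4488 + 480 = 4968;  23364 + 4968 = 28332;  89308 + 28332 = 117640;  279488 + 117640 = 397128;  758214 + 397128 = 1155342
4968 + 480 = 5448;  28332 + 5448 = 33780;  117640 + 33780 = 151420;  397128 + 151420 = 548548;  1155342 + 548548 = 1703890
5448 + 480 = 5928;  33780 + 5928 = 39708;  151420 + 39708 = 191128;  548548 + 191128 = 739676;  1703890 + 739676 = 2443566
5928 + 480 = 6408;  39708 + 6408 = 46116;  191128 + 46116 = 237244;  739676 + 237244 = 976920;  2443566 + 976920 = 3420486

3420486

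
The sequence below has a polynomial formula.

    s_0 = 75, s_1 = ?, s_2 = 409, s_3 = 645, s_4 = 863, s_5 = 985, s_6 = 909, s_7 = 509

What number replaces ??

Using the last 6 terms:
236  218  122  -76  -400
-18  -96  -198  -324
-78  -102  -126
-24  -24
Constant fourth difference = -24.
Extend backward: -78 + 24 = -54;  -18 + 54 = 36;  236 − 36 = 200;  409 − 200 = 209

209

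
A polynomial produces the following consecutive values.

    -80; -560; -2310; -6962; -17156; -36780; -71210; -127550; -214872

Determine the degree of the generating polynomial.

5

Δ: -480, -1750, -4652, -10194, -19624, -34430, -56340, -87322
Δ²: -1270, -2902, -5542, -9430, -14806, -21910, -30982
Δ³: -1632, -2640, -3888, -5376, -7104, -9072
Δ⁴: -1008, -1248, -1488, -1728, -1968
Δ⁵: -240, -240, -240, -240
The fifth differences are constant, so the polynomial has degree 5.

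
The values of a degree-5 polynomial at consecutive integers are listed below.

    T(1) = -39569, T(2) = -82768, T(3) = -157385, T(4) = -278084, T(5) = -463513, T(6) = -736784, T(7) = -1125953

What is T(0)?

-16628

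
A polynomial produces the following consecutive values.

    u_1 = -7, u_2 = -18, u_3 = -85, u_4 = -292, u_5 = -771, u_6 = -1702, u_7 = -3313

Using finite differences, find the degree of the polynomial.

4

First differences: -11, -67, -207, -479, -931, -1611
Second differences: -56, -140, -272, -452, -680
Third differences: -84, -132, -180, -228
Fourth differences: -48, -48, -48
The fourth differences are constant, so the polynomial has degree 4.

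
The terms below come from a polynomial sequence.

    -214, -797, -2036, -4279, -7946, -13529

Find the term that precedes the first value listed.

D1: -583, -1239, -2243, -3667, -5583
D2: -656, -1004, -1424, -1916
D3: -348, -420, -492
D4: -72, -72
The fourth differences are constant at -72.
Work back: -348 + 72 = -276;  -656 + 276 = -380;  -583 + 380 = -203;  -214 + 203 = -11

-11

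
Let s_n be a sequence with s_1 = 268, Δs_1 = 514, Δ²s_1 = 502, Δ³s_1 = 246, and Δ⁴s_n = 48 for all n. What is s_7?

Build the table forward from the leading diagonal:
D4: 48  48  48  48  48  48  48
D3: 246  294  342  390  438  486  534
D2: 502  748  1042  1384  1774  2212  2698
D1: 514  1016  1764  2806  4190  5964  8176
s: 268  782  1798  3562  6368  10558  16522

16522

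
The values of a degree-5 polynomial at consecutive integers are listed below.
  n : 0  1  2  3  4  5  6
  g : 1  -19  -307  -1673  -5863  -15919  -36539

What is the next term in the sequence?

First differences: -20  -288  -1366  -4190  -10056  -20620
Second differences: -268  -1078  -2824  -5866  -10564
Third differences: -810  -1746  -3042  -4698
Fourth differences: -936  -1296  -1656
Fifth differences: -360  -360
Constant fifth difference = -360, so extend:
-1656 − 360 = -2016;  -4698 − 2016 = -6714;  -10564 − 6714 = -17278;  -20620 − 17278 = -37898;  -36539 − 37898 = -74437

-74437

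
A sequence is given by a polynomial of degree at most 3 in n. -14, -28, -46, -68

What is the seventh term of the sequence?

Δ: -14, -18, -22
Δ²: -4, -4
The second differences are constant (-4).
-22 − 4 = -26;  -68 − 26 = -94
-26 − 4 = -30;  -94 − 30 = -124
-30 − 4 = -34;  -124 − 34 = -158

-158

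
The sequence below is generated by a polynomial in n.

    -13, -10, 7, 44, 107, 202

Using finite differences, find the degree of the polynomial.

Δ: 3, 17, 37, 63, 95
Δ²: 14, 20, 26, 32
Δ³: 6, 6, 6
The third differences are constant, so the polynomial has degree 3.

3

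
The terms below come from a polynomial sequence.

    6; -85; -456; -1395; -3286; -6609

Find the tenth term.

-47181

First differences: -91, -371, -939, -1891, -3323
Second differences: -280, -568, -952, -1432
Third differences: -288, -384, -480
Fourth differences: -96, -96
Fourth differences constant at -96.
-480 − 96 = -576;  -1432 − 576 = -2008;  -3323 − 2008 = -5331;  -6609 − 5331 = -11940
-576 − 96 = -672;  -2008 − 672 = -2680;  -5331 − 2680 = -8011;  -11940 − 8011 = -19951
-672 − 96 = -768;  -2680 − 768 = -3448;  -8011 − 3448 = -11459;  -19951 − 11459 = -31410
-768 − 96 = -864;  -3448 − 864 = -4312;  -11459 − 4312 = -15771;  -31410 − 15771 = -47181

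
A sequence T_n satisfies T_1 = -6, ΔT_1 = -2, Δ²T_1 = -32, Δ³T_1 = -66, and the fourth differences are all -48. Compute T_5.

-518

Build the table forward from the leading diagonal:
D4: -48, -48, -48, -48, -48
D3: -66, -114, -162, -210, -258
D2: -32, -98, -212, -374, -584
D1: -2, -34, -132, -344, -718
T: -6, -8, -42, -174, -518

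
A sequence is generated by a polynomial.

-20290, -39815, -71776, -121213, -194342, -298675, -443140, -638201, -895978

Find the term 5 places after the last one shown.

-3680843

D1: -19525, -31961, -49437, -73129, -104333, -144465, -195061, -257777
D2: -12436, -17476, -23692, -31204, -40132, -50596, -62716
D3: -5040, -6216, -7512, -8928, -10464, -12120
D4: -1176, -1296, -1416, -1536, -1656
D5: -120, -120, -120, -120
The fifth differences are constant (-120).
-1656 − 120 = -1776;  -12120 − 1776 = -13896;  -62716 − 13896 = -76612;  -257777 − 76612 = -334389;  -895978 − 334389 = -1230367
-1776 − 120 = -1896;  -13896 − 1896 = -15792;  -76612 − 15792 = -92404;  -334389 − 92404 = -426793;  -1230367 − 426793 = -1657160
-1896 − 120 = -2016;  -15792 − 2016 = -17808;  -92404 − 17808 = -110212;  -426793 − 110212 = -537005;  -1657160 − 537005 = -2194165
-2016 − 120 = -2136;  -17808 − 2136 = -19944;  -110212 − 19944 = -130156;  -537005 − 130156 = -667161;  -2194165 − 667161 = -2861326
-2136 − 120 = -2256;  -19944 − 2256 = -22200;  -130156 − 22200 = -152356;  -667161 − 152356 = -819517;  -2861326 − 819517 = -3680843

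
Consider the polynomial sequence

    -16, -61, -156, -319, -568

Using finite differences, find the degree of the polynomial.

-45, -95, -163, -249
-50, -68, -86
-18, -18
The third differences are constant, so the polynomial has degree 3.

3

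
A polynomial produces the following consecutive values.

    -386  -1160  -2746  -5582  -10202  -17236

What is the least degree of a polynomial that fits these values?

4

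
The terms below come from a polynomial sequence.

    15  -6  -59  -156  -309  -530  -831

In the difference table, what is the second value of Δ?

Δ: -21, -53, -97, -153, -221, -301
Δ²: -32, -44, -56, -68, -80
Δ³: -12, -12, -12, -12

-53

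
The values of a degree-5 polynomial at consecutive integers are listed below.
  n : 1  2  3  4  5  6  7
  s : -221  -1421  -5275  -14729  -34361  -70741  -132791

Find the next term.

-232145

First differences: -1200, -3854, -9454, -19632, -36380, -62050
Second differences: -2654, -5600, -10178, -16748, -25670
Third differences: -2946, -4578, -6570, -8922
Fourth differences: -1632, -1992, -2352
Fifth differences: -360, -360
The fifth differences are constant (-360).
-2352 − 360 = -2712;  -8922 − 2712 = -11634;  -25670 − 11634 = -37304;  -62050 − 37304 = -99354;  -132791 − 99354 = -232145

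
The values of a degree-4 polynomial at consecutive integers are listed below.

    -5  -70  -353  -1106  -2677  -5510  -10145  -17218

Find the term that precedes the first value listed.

First differences: -65  -283  -753  -1571  -2833  -4635  -7073
Second differences: -218  -470  -818  -1262  -1802  -2438
Third differences: -252  -348  -444  -540  -636
Fourth differences: -96  -96  -96  -96
The fourth differences are constant at -96.
Work back: -252 + 96 = -156;  -218 + 156 = -62;  -65 + 62 = -3;  -5 + 3 = -2

-2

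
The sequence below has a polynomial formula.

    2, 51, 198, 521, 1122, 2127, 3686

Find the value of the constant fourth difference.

24

First differences: 49, 147, 323, 601, 1005, 1559
Second differences: 98, 176, 278, 404, 554
Third differences: 78, 102, 126, 150
Fourth differences: 24, 24, 24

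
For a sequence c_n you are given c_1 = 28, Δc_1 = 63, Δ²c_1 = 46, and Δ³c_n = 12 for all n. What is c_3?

200

Build the table forward from the leading diagonal:
D3: 12, 12, 12
D2: 46, 58, 70
D1: 63, 109, 167
c: 28, 91, 200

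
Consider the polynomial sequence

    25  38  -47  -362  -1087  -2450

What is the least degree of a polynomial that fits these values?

D1: 13, -85, -315, -725, -1363
D2: -98, -230, -410, -638
D3: -132, -180, -228
D4: -48, -48
The fourth differences are constant, so the polynomial has degree 4.

4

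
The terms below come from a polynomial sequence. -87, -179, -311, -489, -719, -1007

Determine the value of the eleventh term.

D1: -92 , -132 , -178 , -230 , -288
D2: -40 , -46 , -52 , -58
D3: -6 , -6 , -6
Constant third difference = -6, so extend:
-58 − 6 = -64;  -288 − 64 = -352;  -1007 − 352 = -1359
-64 − 6 = -70;  -352 − 70 = -422;  -1359 − 422 = -1781
-70 − 6 = -76;  -422 − 76 = -498;  -1781 − 498 = -2279
-76 − 6 = -82;  -498 − 82 = -580;  -2279 − 580 = -2859
-82 − 6 = -88;  -580 − 88 = -668;  -2859 − 668 = -3527

-3527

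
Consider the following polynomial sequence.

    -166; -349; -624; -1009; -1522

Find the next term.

First differences: -183, -275, -385, -513
Second differences: -92, -110, -128
Third differences: -18, -18
The third differences are constant (-18).
-128 − 18 = -146;  -513 − 146 = -659;  -1522 − 659 = -2181

-2181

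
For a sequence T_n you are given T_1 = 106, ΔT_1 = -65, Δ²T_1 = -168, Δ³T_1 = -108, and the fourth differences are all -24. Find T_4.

Build the table forward from the leading diagonal:
Δ⁴: -24, -24, -24, -24
Δ³: -108, -132, -156, -180
Δ²: -168, -276, -408, -564
Δ: -65, -233, -509, -917
T: 106, 41, -192, -701

-701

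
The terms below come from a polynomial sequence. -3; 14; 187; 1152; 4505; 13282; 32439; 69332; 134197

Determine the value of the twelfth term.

17, 173, 965, 3353, 8777, 19157, 36893, 64865
156, 792, 2388, 5424, 10380, 17736, 27972
636, 1596, 3036, 4956, 7356, 10236
960, 1440, 1920, 2400, 2880
480, 480, 480, 480
The fifth differences are constant (480).
2880 + 480 = 3360;  10236 + 3360 = 13596;  27972 + 13596 = 41568;  64865 + 41568 = 106433;  134197 + 106433 = 240630
3360 + 480 = 3840;  13596 + 3840 = 17436;  41568 + 17436 = 59004;  106433 + 59004 = 165437;  240630 + 165437 = 406067
3840 + 480 = 4320;  17436 + 4320 = 21756;  59004 + 21756 = 80760;  165437 + 80760 = 246197;  406067 + 246197 = 652264

652264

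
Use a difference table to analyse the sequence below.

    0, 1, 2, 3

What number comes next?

4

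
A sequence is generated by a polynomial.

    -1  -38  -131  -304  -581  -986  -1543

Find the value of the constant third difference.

-24

First differences: -37, -93, -173, -277, -405, -557
Second differences: -56, -80, -104, -128, -152
Third differences: -24, -24, -24, -24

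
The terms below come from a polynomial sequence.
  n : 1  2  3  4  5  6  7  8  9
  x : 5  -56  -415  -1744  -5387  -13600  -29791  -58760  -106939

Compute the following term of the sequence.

First differences: -61 , -359 , -1329 , -3643 , -8213 , -16191 , -28969 , -48179
Second differences: -298 , -970 , -2314 , -4570 , -7978 , -12778 , -19210
Third differences: -672 , -1344 , -2256 , -3408 , -4800 , -6432
Fourth differences: -672 , -912 , -1152 , -1392 , -1632
Fifth differences: -240 , -240 , -240 , -240
Fifth differences constant at -240.
-1632 − 240 = -1872;  -6432 − 1872 = -8304;  -19210 − 8304 = -27514;  -48179 − 27514 = -75693;  -106939 − 75693 = -182632

-182632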